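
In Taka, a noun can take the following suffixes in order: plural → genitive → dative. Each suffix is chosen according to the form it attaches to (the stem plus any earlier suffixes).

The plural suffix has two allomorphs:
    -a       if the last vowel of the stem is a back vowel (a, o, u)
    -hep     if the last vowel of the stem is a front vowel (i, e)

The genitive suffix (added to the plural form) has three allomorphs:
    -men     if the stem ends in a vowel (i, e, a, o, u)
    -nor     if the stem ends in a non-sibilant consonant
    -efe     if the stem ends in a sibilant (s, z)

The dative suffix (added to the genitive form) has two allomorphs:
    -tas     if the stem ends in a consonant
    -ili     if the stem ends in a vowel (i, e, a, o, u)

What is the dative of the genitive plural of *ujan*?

The last vowel of *ujan* is /a/, which is a back vowel, so the plural suffix is -a, giving *ujana*.
The final sound of the plural form *ujana* is /a/, which is a vowel, so the genitive suffix is -men, giving *ujanamen*.
The genitive form *ujanamen*: final sound = /n/, a consonant → -tas → *ujanamentas*.

ujanamentas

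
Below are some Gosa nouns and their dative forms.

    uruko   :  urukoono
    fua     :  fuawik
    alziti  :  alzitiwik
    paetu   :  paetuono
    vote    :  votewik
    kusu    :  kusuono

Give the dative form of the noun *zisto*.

Looking at the last vowel of each stem: -ono when the last vowel of the stem is a rounded vowel (*uruko*, *paetu*, *kusu*); -wik when the last vowel of the stem is an unrounded vowel (*fua*, *alziti*, *vote*).
*zisto* — last vowel /o/ (a rounded vowel) → -ono → *zistoono*.

zistoono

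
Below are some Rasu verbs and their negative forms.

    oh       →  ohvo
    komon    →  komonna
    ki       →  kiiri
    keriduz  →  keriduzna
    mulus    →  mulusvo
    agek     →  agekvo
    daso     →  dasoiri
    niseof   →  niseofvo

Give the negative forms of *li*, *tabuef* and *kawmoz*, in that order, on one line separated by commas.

Looking at the final sound of each stem: -vo when the stem ends in a voiceless consonant (*oh*, *mulus*, *agek*, *niseof*); -na when the stem ends in a voiced consonant (*komon*, *keriduz*); -iri when the stem ends in a vowel (*ki*, *daso*).
Since the final sound of *li* is /i/ (a vowel), it takes -iri, giving *liiri*.
*tabuef* — final sound /f/ (a voiceless consonant) → -vo → *tabuefvo*.
*kawmoz*: final sound = /z/, a voiced consonant → -na → *kawmozna*.

liiri, tabuefvo, kawmozna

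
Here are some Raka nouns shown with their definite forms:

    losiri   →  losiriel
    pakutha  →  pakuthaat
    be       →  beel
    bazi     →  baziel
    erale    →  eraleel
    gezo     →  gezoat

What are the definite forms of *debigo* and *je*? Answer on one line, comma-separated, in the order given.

The pattern is front/back vowel harmony: -el when the last vowel of the stem is a front vowel (*losiri*, *be*, *bazi*, *erale*); -at when the last vowel of the stem is a back vowel (*pakutha*, *gezo*).
The last vowel of *debigo* is /o/, which is a back vowel, so the suffix is -at, giving *debigoat*.
*je*: last vowel = /e/, a front vowel → -el → *jeel*.

debigoat, jeel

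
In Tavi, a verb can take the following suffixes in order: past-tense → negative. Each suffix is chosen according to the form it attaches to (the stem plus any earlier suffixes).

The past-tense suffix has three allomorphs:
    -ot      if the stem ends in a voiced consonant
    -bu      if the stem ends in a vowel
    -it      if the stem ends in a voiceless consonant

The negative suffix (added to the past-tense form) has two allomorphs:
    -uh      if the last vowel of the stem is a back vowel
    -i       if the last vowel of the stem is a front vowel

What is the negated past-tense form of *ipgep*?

ipgepiti

*ipgep* — final sound /p/ (a voiceless consonant) → -it → *ipgepit*.
The past-tense form *ipgepit*: last vowel = /i/, a front vowel → -i → *ipgepiti*.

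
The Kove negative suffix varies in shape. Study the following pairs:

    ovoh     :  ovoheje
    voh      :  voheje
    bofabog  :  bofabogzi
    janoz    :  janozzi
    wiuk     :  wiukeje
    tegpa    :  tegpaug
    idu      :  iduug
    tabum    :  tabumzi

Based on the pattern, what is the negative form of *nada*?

The suffix is conditioned by the final sound: -eje when the stem ends in a voiceless consonant (*ovoh*, *voh*, *wiuk*); -zi when the stem ends in a voiced consonant (*bofabog*, *janoz*, *tabum*); -ug when the stem ends in a vowel (*tegpa*, *idu*).
*nada* — final sound /a/ (a vowel) → -ug → *nadaug*.

nadaug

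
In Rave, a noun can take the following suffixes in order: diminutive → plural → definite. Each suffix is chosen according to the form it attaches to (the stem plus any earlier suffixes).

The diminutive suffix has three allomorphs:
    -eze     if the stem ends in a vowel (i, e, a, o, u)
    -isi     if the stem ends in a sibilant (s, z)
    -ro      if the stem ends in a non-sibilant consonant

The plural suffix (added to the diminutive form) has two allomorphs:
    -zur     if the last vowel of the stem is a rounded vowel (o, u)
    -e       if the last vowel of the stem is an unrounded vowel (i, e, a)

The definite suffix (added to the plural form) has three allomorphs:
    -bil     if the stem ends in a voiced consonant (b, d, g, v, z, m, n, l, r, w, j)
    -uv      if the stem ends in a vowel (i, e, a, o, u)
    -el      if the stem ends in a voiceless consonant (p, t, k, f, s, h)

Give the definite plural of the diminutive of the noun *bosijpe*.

*bosijpe* — final sound /e/ (a vowel) → -eze → *bosijpeeze*.
The last vowel of the diminutive form *bosijpeeze* is /e/, which is an unrounded vowel, so the plural suffix is -e, giving *bosijpeezee*.
The final sound of the plural form *bosijpeezee* is /e/, which is a vowel, so the definite suffix is -uv, giving *bosijpeezeeuv*.

bosijpeezeeuv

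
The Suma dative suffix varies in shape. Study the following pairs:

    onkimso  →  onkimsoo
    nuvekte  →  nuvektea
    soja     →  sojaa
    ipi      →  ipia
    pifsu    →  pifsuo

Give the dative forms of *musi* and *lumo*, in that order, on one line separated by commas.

musia, lumoo

The suffix is conditioned by the last vowel: -o when the last vowel of the stem is a rounded vowel (*onkimso*, *pifsu*); -a when the last vowel of the stem is an unrounded vowel (*nuvekte*, *soja*, *ipi*).
*musi*: last vowel = /i/, an unrounded vowel → -a → *musia*.
*lumo* — last vowel /o/ (a rounded vowel) → -o → *lumoo*.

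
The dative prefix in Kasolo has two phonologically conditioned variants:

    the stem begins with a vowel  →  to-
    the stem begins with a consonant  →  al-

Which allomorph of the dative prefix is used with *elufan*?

to-

Since the first sound of *elufan* is /e/ (a vowel), it takes to-.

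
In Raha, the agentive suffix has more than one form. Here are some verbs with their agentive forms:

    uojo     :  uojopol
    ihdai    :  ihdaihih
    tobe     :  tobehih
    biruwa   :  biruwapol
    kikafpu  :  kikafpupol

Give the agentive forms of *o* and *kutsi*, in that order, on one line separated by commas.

opol, kutsihih

The suffix is conditioned by the last vowel: -hih when the last vowel of the stem is a front vowel (*ihdai*, *tobe*); -pol when the last vowel of the stem is a back vowel (*uojo*, *biruwa*, *kikafpu*).
*o* — last vowel /o/ (a back vowel) → -pol → *opol*.
*kutsi* — last vowel /i/ (a front vowel) → -hih → *kutsihih*.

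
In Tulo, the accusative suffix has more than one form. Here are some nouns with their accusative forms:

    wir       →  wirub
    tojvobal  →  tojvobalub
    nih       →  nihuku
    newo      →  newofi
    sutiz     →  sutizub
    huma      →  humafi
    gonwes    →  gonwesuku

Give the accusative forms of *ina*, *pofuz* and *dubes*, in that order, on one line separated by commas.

Looking at the final sound of each stem: -uku when the stem ends in a voiceless consonant (*nih*, *gonwes*); -ub when the stem ends in a voiced consonant (*wir*, *tojvobal*, *sutiz*); -fi when the stem ends in a vowel (*newo*, *huma*).
*ina* — final sound /a/ (a vowel) → -fi → *inafi*.
*pofuz*: final sound = /z/, a voiced consonant → -ub → *pofuzub*.
The final sound of *dubes* is /s/, which is a voiceless consonant, so the suffix is -uku, giving *dubesuku*.

inafi, pofuzub, dubesuku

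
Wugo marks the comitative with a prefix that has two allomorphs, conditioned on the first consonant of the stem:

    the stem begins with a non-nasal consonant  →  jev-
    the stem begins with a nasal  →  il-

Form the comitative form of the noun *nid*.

The first consonant of *nid* is /n/, which is a nasal, so the prefix is il-, giving *ilnid*.

ilnid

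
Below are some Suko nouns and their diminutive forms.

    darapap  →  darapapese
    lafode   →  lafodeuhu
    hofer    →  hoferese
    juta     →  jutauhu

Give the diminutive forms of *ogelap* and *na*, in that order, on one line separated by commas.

The pattern is consonant vs. vowel: -ese when the stem ends in a consonant (*darapap*, *hofer*); -uhu when the stem ends in a vowel (*lafode*, *juta*).
*ogelap* — final sound /p/ (a consonant) → -ese → *ogelapese*.
Since the final sound of *na* is /a/ (a vowel), it takes -uhu, giving *nauhu*.

ogelapese, nauhu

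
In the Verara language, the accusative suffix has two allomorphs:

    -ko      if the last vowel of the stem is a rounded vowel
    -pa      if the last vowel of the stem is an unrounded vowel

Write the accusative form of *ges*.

*ges*: last vowel = /e/, an unrounded vowel → -pa → *gespa*.

gespa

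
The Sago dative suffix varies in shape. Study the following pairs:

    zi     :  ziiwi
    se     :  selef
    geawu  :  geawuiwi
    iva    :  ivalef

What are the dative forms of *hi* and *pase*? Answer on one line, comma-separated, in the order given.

hiiwi, paselef

The pattern is height harmony: -iwi when the last vowel of the stem is a high vowel (*zi*, *geawu*); -lef when the last vowel of the stem is a non-high vowel (*se*, *iva*).
Since the last vowel of *hi* is /i/ (a high vowel), it takes -iwi, giving *hiiwi*.
The last vowel of *pase* is /e/, which is a non-high vowel, so the suffix is -lef, giving *paselef*.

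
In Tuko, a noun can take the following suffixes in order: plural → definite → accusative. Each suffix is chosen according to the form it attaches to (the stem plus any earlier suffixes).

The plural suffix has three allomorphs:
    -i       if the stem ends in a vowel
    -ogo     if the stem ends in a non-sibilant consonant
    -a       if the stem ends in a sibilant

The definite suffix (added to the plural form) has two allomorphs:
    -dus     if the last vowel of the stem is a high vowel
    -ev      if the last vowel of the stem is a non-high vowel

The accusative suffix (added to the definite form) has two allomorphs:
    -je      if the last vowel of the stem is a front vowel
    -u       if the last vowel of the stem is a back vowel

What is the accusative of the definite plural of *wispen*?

The final sound of *wispen* is /n/, which is a non-sibilant consonant, so the plural suffix is -ogo, giving *wispenogo*.
The plural form *wispenogo*: last vowel = /o/, a non-high vowel → -ev → *wispenogoev*.
Since the last vowel of the definite form *wispenogoev* is /e/ (a front vowel), it takes -je, giving *wispenogoevje*.

wispenogoevje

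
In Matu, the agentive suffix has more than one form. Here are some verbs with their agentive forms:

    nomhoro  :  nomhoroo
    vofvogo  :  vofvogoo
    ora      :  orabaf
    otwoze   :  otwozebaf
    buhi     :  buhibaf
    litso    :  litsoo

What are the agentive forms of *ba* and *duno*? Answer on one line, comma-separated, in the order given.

The alternation tracks the last vowel of the stem — -o when the last vowel of the stem is a rounded vowel (*nomhoro*, *vofvogo*, *litso*); -baf when the last vowel of the stem is an unrounded vowel (*ora*, *otwoze*, *buhi*).
The last vowel of *ba* is /a/, which is an unrounded vowel, so the suffix is -baf, giving *babaf*.
The last vowel of *duno* is /o/, which is a rounded vowel, so the suffix is -o, giving *dunoo*.

babaf, dunoo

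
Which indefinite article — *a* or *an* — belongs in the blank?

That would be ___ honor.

The indefinite article is chosen by the initial *sound* of the following word, not its spelling.
*honor* begins with the sound /ɒ/ (silent h) — a vowel sound.
So the article is *an*: That would be an honor.

an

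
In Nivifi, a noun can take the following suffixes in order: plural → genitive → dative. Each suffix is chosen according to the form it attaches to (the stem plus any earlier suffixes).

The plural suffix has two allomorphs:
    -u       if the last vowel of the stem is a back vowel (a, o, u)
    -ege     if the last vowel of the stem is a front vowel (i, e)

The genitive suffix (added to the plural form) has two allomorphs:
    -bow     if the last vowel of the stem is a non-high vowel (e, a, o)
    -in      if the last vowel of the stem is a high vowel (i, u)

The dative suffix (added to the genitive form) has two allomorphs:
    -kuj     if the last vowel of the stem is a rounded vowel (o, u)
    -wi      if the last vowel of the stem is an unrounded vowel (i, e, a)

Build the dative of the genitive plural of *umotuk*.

umotukuinwi

The last vowel of *umotuk* is /u/, which is a back vowel, so the plural suffix is -u, giving *umotuku*.
The plural form *umotuku* — last vowel /u/ (a high vowel) → -in → *umotukuin*.
Since the last vowel of the genitive form *umotukuin* is /i/ (an unrounded vowel), it takes -wi, giving *umotukuinwi*.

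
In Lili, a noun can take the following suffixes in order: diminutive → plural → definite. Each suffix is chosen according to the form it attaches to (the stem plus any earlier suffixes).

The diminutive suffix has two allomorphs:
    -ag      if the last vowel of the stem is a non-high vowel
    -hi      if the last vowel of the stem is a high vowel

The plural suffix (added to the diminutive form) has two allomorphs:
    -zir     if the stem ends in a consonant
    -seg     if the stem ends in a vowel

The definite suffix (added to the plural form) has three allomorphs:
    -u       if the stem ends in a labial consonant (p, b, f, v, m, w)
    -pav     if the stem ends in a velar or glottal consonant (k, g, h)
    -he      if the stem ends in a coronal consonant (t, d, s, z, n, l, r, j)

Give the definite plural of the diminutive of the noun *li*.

lihisegpav

*li*: last vowel = /i/, a high vowel → -hi → *lihi*.
The diminutive form *lihi*: final sound = /i/, a vowel → -seg → *lihiseg*.
The final consonant of the plural form *lihiseg* is /g/, which is velar/glottal, so the definite suffix is -pav, giving *lihisegpav*.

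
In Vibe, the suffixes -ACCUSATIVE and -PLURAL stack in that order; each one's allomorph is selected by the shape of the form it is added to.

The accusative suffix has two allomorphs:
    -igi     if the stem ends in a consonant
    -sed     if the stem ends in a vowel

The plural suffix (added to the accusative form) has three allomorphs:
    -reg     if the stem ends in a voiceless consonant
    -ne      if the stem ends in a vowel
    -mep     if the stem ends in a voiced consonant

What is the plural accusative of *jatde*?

jatdesedmep

*jatde*: final sound = /e/, a vowel → -sed → *jatdesed*.
The accusative form *jatdesed*: final sound = /d/, a voiced consonant → -mep → *jatdesedmep*.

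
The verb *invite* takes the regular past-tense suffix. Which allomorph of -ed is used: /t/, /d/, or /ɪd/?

/ɪd/

The stem *invite* ends in /t/ or /d/.
The -ed suffix is realized as /ɪd/ after /t, d/; as /t/ after other voiceless consonants; and as /d/ after other voiced sounds.
So -ed on *invite* is pronounced /ɪd/.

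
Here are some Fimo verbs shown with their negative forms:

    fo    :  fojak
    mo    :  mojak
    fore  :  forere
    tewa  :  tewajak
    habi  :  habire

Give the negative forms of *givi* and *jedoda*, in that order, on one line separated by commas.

The alternation tracks the last vowel of the stem — -re when the last vowel of the stem is a front vowel (*fore*, *habi*); -jak when the last vowel of the stem is a back vowel (*fo*, *mo*, *tewa*).
*givi* — last vowel /i/ (a front vowel) → -re → *givire*.
Since the last vowel of *jedoda* is /a/ (a back vowel), it takes -jak, giving *jedodajak*.

givire, jedodajak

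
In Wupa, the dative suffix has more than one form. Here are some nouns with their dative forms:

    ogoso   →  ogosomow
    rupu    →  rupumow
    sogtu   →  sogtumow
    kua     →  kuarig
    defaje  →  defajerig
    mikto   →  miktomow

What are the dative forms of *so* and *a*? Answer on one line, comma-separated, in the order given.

somow, arig

The suffix is conditioned by the last vowel: -mow when the last vowel of the stem is a rounded vowel (*ogoso*, *rupu*, *sogtu*, *mikto*); -rig when the last vowel of the stem is an unrounded vowel (*kua*, *defaje*).
The last vowel of *so* is /o/, which is a rounded vowel, so the suffix is -mow, giving *somow*.
Since the last vowel of *a* is /a/ (an unrounded vowel), it takes -rig, giving *arig*.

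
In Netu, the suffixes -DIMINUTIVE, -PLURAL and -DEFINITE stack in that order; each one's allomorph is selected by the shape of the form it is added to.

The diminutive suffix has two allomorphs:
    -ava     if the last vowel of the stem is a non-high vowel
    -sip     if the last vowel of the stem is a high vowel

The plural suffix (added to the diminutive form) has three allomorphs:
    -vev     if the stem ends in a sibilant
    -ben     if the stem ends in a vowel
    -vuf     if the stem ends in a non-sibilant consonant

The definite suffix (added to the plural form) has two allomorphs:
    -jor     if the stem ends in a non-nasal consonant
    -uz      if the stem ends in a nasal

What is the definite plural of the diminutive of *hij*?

*hij* — last vowel /i/ (a high vowel) → -sip → *hijsip*.
Since the final sound of the diminutive form *hijsip* is /p/ (a non-sibilant consonant), it takes -vuf, giving *hijsipvuf*.
The plural form *hijsipvuf* — final consonant /f/ (non-nasal) → -jor → *hijsipvufjor*.

hijsipvufjor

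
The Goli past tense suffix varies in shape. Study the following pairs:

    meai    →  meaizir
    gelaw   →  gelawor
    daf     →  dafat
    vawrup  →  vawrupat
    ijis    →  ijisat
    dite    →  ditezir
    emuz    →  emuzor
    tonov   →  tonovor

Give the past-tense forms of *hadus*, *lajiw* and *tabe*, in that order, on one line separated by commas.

hadusat, lajiwor, tabezir

The suffix is conditioned by the final sound: -at when the stem ends in a voiceless consonant (*daf*, *vawrup*, *ijis*); -or when the stem ends in a voiced consonant (*gelaw*, *emuz*, *tonov*); -zir when the stem ends in a vowel (*meai*, *dite*).
*hadus*: final sound = /s/, a voiceless consonant → -at → *hadusat*.
*lajiw* — final sound /w/ (a voiced consonant) → -or → *lajiwor*.
*tabe* — final sound /e/ (a vowel) → -zir → *tabezir*.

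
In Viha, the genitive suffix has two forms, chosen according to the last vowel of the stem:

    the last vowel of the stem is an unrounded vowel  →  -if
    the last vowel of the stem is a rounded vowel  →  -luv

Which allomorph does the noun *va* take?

-if

*va*: last vowel = /a/, an unrounded vowel → -if.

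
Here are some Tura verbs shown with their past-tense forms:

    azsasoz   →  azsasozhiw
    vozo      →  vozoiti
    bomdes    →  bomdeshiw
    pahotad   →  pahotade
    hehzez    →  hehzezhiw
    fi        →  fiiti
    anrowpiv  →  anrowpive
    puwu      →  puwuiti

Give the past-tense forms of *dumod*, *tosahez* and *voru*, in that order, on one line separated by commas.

The pattern is sibilance of the final sound: -hiw when the stem ends in a sibilant (*azsasoz*, *bomdes*, *hehzez*); -e when the stem ends in a non-sibilant consonant (*pahotad*, *anrowpiv*); -iti when the stem ends in a vowel (*vozo*, *fi*, *puwu*).
Since the final sound of *dumod* is /d/ (a non-sibilant consonant), it takes -e, giving *dumode*.
Since the final sound of *tosahez* is /z/ (a sibilant), it takes -hiw, giving *tosahezhiw*.
Since the final sound of *voru* is /u/ (a vowel), it takes -iti, giving *voruiti*.

dumode, tosahezhiw, voruiti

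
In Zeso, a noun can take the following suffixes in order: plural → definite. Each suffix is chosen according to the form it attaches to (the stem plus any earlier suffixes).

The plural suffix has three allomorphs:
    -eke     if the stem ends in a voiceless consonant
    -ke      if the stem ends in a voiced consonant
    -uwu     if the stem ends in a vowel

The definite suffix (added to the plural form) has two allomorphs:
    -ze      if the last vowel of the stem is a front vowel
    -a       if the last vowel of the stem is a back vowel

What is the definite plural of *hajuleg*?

*hajuleg* — final sound /g/ (a voiced consonant) → -ke → *hajulegke*.
The plural form *hajulegke*: last vowel = /e/, a front vowel → -ze → *hajulegkeze*.

hajulegkeze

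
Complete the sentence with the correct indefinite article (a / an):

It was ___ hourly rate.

an

The indefinite article is chosen by the initial *sound* of the following word, not its spelling.
*hourly* begins with the sound /aʊ/ (silent h) — a vowel sound.
So the article is *an*: It was an hourly rate.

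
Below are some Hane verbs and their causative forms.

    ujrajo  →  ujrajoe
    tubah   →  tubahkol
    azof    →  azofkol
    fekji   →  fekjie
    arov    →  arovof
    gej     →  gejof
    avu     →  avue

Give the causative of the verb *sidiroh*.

sidirohkol

The alternation tracks the final sound of the stem — -kol when the stem ends in a voiceless consonant (*tubah*, *azof*); -of when the stem ends in a voiced consonant (*arov*, *gej*); -e when the stem ends in a vowel (*ujrajo*, *fekji*, *avu*).
*sidiroh*: final sound = /h/, a voiceless consonant → -kol → *sidirohkol*.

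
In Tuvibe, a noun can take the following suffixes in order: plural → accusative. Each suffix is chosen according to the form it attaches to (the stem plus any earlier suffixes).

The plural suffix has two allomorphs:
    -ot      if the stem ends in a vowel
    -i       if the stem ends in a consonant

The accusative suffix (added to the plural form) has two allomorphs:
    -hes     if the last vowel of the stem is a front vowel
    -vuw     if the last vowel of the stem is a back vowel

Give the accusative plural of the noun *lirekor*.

Since the final sound of *lirekor* is /r/ (a consonant), it takes -i, giving *lirekori*.
The plural form *lirekori*: last vowel = /i/, a front vowel → -hes → *lirekorihes*.

lirekorihes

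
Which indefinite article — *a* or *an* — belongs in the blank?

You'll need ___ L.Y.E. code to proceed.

The indefinite article is chosen by the initial *sound* of the following word, not its spelling.
The initialism *L.Y.E.* is read letter by letter; the first letter, L, is pronounced /ɛl/, which begins with a vowel sound.
So the article is *an*: You'll need an L.Y.E. code to proceed.

an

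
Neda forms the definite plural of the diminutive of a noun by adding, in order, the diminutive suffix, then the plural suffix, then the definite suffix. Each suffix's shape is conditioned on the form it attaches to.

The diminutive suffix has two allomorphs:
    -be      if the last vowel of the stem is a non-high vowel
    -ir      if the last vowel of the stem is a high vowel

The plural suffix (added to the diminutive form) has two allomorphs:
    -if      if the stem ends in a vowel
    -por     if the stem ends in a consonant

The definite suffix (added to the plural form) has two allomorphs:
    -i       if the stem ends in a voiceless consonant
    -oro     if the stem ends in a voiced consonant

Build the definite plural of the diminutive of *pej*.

Since the last vowel of *pej* is /e/ (a non-high vowel), it takes -be, giving *pejbe*.
Since the final sound of the diminutive form *pejbe* is /e/ (a vowel), it takes -if, giving *pejbeif*.
Since the final consonant of the plural form *pejbeif* is /f/ (voiceless), it takes -i, giving *pejbeifi*.

pejbeifi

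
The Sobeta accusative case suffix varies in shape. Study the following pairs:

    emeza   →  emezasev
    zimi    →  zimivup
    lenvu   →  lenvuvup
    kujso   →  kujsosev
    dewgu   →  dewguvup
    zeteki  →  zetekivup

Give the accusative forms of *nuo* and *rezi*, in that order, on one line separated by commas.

nuosev, rezivup

The alternation tracks the last vowel of the stem — -vup when the last vowel of the stem is a high vowel (*zimi*, *lenvu*, *dewgu*, *zeteki*); -sev when the last vowel of the stem is a non-high vowel (*emeza*, *kujso*).
*nuo* — last vowel /o/ (a non-high vowel) → -sev → *nuosev*.
The last vowel of *rezi* is /i/, which is a high vowel, so the suffix is -vup, giving *rezivup*.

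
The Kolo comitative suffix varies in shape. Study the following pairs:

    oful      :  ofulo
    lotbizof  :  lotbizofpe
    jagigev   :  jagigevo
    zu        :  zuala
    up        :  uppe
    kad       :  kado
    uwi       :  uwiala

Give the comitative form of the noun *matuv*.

Looking at the final sound of each stem: -pe when the stem ends in a voiceless consonant (*lotbizof*, *up*); -o when the stem ends in a voiced consonant (*oful*, *jagigev*, *kad*); -ala when the stem ends in a vowel (*zu*, *uwi*).
The final sound of *matuv* is /v/, which is a voiced consonant, so the suffix is -o, giving *matuvo*.

matuvo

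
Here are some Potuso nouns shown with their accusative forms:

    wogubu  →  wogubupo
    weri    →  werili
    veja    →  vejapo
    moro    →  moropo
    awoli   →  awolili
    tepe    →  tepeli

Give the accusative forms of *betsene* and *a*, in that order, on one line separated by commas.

betseneli, apo

The pattern is front/back vowel harmony: -li when the last vowel of the stem is a front vowel (*weri*, *awoli*, *tepe*); -po when the last vowel of the stem is a back vowel (*wogubu*, *veja*, *moro*).
*betsene*: last vowel = /e/, a front vowel → -li → *betseneli*.
Since the last vowel of *a* is /a/ (a back vowel), it takes -po, giving *apo*.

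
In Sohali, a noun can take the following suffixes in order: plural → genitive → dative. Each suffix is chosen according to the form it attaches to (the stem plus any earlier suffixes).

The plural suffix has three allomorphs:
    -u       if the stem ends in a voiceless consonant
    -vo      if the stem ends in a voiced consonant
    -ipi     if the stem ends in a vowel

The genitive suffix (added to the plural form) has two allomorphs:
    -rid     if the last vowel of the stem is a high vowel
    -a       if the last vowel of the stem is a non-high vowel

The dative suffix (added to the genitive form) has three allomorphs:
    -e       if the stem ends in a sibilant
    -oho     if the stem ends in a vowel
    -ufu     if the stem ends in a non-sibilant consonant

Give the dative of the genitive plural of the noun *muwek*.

Since the final sound of *muwek* is /k/ (a voiceless consonant), it takes -u, giving *muweku*.
The last vowel of the plural form *muweku* is /u/, which is a high vowel, so the genitive suffix is -rid, giving *muwekurid*.
The genitive form *muwekurid* — final sound /d/ (a non-sibilant consonant) → -ufu → *muwekuridufu*.

muwekuridufu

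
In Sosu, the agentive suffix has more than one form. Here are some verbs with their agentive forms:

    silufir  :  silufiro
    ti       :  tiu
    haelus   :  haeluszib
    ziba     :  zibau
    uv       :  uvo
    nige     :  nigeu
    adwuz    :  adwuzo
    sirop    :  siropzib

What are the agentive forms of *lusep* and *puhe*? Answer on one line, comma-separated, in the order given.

lusepzib, puheu

Looking at the final sound of each stem: -zib when the stem ends in a voiceless consonant (*haelus*, *sirop*); -o when the stem ends in a voiced consonant (*silufir*, *uv*, *adwuz*); -u when the stem ends in a vowel (*ti*, *ziba*, *nige*).
Since the final sound of *lusep* is /p/ (a voiceless consonant), it takes -zib, giving *lusepzib*.
*puhe*: final sound = /e/, a vowel → -u → *puheu*.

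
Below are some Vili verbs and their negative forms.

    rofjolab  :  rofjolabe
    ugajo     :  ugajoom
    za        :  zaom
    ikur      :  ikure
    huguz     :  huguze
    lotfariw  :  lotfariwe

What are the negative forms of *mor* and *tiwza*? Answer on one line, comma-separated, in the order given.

Looking at the final sound of each stem: -e when the stem ends in a consonant (*rofjolab*, *ikur*, *huguz*, *lotfariw*); -om when the stem ends in a vowel (*ugajo*, *za*).
*mor* — final sound /r/ (a consonant) → -e → *more*.
Since the final sound of *tiwza* is /a/ (a vowel), it takes -om, giving *tiwzaom*.

more, tiwzaom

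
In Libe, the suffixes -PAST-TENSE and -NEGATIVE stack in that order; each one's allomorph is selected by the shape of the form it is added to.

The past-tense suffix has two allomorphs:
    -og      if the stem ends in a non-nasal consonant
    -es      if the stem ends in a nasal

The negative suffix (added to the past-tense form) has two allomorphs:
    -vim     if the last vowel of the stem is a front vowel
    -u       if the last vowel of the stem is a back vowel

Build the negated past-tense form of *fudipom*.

fudipomesvim

*fudipom*: final consonant = /m/, a nasal → -es → *fudipomes*.
The past-tense form *fudipomes*: last vowel = /e/, a front vowel → -vim → *fudipomesvim*.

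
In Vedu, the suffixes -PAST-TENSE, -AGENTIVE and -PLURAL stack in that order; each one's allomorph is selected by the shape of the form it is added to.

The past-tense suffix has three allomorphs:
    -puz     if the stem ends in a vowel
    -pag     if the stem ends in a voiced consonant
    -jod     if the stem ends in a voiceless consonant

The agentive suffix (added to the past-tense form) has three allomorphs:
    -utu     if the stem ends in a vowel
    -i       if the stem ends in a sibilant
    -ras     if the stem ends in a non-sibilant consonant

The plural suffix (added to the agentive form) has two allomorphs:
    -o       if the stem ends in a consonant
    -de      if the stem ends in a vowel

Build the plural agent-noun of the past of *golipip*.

golipipjodraso

The final sound of *golipip* is /p/, which is a voiceless consonant, so the past-tense suffix is -jod, giving *golipipjod*.
The past-tense form *golipipjod* — final sound /d/ (a non-sibilant consonant) → -ras → *golipipjodras*.
The final sound of the agentive form *golipipjodras* is /s/, which is a consonant, so the plural suffix is -o, giving *golipipjodraso*.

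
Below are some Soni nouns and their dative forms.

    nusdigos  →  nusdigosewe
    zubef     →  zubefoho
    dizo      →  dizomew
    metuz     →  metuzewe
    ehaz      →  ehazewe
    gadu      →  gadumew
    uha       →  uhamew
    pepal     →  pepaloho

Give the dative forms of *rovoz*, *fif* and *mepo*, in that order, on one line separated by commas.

The pattern is sibilance of the final sound: -ewe when the stem ends in a sibilant (*nusdigos*, *metuz*, *ehaz*); -oho when the stem ends in a non-sibilant consonant (*zubef*, *pepal*); -mew when the stem ends in a vowel (*dizo*, *gadu*, *uha*).
The final sound of *rovoz* is /z/, which is a sibilant, so the suffix is -ewe, giving *rovozewe*.
The final sound of *fif* is /f/, which is a non-sibilant consonant, so the suffix is -oho, giving *fifoho*.
The final sound of *mepo* is /o/, which is a vowel, so the suffix is -mew, giving *mepomew*.

rovozewe, fifoho, mepomew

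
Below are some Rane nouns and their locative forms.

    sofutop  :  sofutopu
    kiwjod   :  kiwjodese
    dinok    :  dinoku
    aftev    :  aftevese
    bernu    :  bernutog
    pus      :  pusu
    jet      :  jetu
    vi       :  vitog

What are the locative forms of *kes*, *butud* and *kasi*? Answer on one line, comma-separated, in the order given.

kesu, butudese, kasitog

The alternation tracks the final sound of the stem — -u when the stem ends in a voiceless consonant (*sofutop*, *dinok*, *pus*, *jet*); -ese when the stem ends in a voiced consonant (*kiwjod*, *aftev*); -tog when the stem ends in a vowel (*bernu*, *vi*).
The final sound of *kes* is /s/, which is a voiceless consonant, so the suffix is -u, giving *kesu*.
The final sound of *butud* is /d/, which is a voiced consonant, so the suffix is -ese, giving *butudese*.
*kasi*: final sound = /i/, a vowel → -tog → *kasitog*.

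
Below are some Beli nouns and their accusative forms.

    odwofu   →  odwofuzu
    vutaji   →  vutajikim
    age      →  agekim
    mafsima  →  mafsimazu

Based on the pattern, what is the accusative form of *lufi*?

The alternation tracks the last vowel of the stem — -kim when the last vowel of the stem is a front vowel (*vutaji*, *age*); -zu when the last vowel of the stem is a back vowel (*odwofu*, *mafsima*).
*lufi*: last vowel = /i/, a front vowel → -kim → *lufikim*.

lufikim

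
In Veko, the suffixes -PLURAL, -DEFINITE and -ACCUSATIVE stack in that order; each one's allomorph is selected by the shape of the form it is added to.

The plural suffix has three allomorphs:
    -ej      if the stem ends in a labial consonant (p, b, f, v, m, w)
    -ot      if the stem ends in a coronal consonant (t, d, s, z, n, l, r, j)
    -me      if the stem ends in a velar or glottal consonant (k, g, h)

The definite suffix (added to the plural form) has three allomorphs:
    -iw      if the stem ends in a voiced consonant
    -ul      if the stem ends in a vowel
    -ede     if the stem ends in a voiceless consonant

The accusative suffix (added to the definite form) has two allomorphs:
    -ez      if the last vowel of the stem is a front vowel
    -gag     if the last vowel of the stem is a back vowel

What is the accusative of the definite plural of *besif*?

*besif* — final consonant /f/ (labial) → -ej → *besifej*.
Since the final sound of the plural form *besifej* is /j/ (a voiced consonant), it takes -iw, giving *besifejiw*.
The last vowel of the definite form *besifejiw* is /i/, which is a front vowel, so the accusative suffix is -ez, giving *besifejiwez*.

besifejiwez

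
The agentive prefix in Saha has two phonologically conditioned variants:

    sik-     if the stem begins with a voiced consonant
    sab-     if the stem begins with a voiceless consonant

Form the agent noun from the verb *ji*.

sikji

*ji*: first consonant = /j/, voiced → sik- → *sikji*.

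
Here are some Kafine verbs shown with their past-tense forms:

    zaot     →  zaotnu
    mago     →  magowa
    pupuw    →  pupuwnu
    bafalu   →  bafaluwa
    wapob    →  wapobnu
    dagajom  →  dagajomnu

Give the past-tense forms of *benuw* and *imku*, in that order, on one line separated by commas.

benuwnu, imkuwa

The alternation tracks the final sound of the stem — -nu when the stem ends in a consonant (*zaot*, *pupuw*, *wapob*, *dagajom*); -wa when the stem ends in a vowel (*mago*, *bafalu*).
*benuw*: final sound = /w/, a consonant → -nu → *benuwnu*.
The final sound of *imku* is /u/, which is a vowel, so the suffix is -wa, giving *imkuwa*.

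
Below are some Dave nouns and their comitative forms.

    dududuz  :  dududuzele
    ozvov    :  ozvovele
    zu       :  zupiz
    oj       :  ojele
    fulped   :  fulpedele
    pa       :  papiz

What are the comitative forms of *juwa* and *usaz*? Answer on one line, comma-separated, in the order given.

juwapiz, usazele

Looking at the final sound of each stem: -ele when the stem ends in a consonant (*dududuz*, *ozvov*, *oj*, *fulped*); -piz when the stem ends in a vowel (*zu*, *pa*).
*juwa* — final sound /a/ (a vowel) → -piz → *juwapiz*.
*usaz*: final sound = /z/, a consonant → -ele → *usazele*.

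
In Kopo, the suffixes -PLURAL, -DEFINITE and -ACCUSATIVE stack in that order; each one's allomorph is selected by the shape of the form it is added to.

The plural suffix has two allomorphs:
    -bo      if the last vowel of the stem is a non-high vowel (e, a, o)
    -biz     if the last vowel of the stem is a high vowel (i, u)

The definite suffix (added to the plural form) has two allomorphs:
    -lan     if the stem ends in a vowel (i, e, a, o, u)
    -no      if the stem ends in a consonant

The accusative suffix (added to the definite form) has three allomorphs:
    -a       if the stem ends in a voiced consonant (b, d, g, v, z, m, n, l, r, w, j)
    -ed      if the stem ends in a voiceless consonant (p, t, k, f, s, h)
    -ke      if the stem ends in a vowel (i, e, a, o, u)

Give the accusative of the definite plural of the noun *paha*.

The last vowel of *paha* is /a/, which is a non-high vowel, so the plural suffix is -bo, giving *pahabo*.
The plural form *pahabo*: final sound = /o/, a vowel → -lan → *pahabolan*.
The definite form *pahabolan* — final sound /n/ (a voiced consonant) → -a → *pahabolana*.

pahabolana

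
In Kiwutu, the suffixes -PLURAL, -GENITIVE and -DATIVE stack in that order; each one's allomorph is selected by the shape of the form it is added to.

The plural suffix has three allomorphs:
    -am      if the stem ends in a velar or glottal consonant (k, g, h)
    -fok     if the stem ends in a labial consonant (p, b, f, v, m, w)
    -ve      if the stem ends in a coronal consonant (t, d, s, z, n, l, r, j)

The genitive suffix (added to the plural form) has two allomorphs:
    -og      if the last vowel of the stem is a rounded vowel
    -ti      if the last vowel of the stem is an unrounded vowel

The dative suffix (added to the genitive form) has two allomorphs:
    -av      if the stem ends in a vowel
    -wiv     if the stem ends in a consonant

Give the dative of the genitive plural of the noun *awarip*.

awaripfokogwiv

*awarip*: final consonant = /p/, labial → -fok → *awaripfok*.
The plural form *awaripfok* — last vowel /o/ (a rounded vowel) → -og → *awaripfokog*.
The genitive form *awaripfokog* — final sound /g/ (a consonant) → -wiv → *awaripfokogwiv*.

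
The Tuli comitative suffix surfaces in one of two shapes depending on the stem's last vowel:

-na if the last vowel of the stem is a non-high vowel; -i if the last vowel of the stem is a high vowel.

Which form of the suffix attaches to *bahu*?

*bahu* — last vowel /u/ (a high vowel) → -i.

-i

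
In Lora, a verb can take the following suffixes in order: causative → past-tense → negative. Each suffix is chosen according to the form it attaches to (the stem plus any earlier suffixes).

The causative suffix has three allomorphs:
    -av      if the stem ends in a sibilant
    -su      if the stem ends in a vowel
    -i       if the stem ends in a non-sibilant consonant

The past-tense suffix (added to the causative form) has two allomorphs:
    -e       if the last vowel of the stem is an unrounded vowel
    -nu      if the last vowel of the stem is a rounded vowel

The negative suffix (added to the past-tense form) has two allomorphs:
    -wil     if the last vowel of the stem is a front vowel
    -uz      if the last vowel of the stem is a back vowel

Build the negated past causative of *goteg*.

Since the final sound of *goteg* is /g/ (a non-sibilant consonant), it takes -i, giving *gotegi*.
The causative form *gotegi* — last vowel /i/ (an unrounded vowel) → -e → *gotegie*.
The last vowel of the past-tense form *gotegie* is /e/, which is a front vowel, so the negative suffix is -wil, giving *gotegiewil*.

gotegiewil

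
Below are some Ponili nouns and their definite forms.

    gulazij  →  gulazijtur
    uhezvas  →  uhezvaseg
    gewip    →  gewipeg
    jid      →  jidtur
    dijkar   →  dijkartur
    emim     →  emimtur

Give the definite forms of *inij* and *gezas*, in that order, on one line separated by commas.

The alternation tracks the final consonant of the stem — -eg when the stem ends in a voiceless consonant (*uhezvas*, *gewip*); -tur when the stem ends in a voiced consonant (*gulazij*, *jid*, *dijkar*, *emim*).
*inij*: final consonant = /j/, voiced → -tur → *inijtur*.
The final consonant of *gezas* is /s/, which is voiceless, so the suffix is -eg, giving *gezaseg*.

inijtur, gezaseg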